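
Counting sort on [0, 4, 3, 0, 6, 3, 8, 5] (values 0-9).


Input: [0, 4, 3, 0, 6, 3, 8, 5]
Counts: [2, 0, 0, 2, 1, 1, 1, 0, 1, 0]

Sorted: [0, 0, 3, 3, 4, 5, 6, 8]


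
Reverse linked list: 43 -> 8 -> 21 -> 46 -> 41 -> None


Step 1: curr=43, set curr.next=prev(None) | reversed so far: 43
Step 2: curr=8, set curr.next=prev(43) | reversed so far: 8 -> 43
Step 3: curr=21, set curr.next=prev(8) | reversed so far: 21 -> 8 -> 43
Step 4: curr=46, set curr.next=prev(21) | reversed so far: 46 -> 21 -> 8 -> 43
Step 5: curr=41, set curr.next=prev(46) | reversed so far: 41 -> 46 -> 21 -> 8 -> 43

41 -> 46 -> 21 -> 8 -> 43 -> None


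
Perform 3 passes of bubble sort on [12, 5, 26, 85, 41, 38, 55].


Initial: [12, 5, 26, 85, 41, 38, 55]
Pass 1: [5, 12, 26, 41, 38, 55, 85] (4 swaps)
Pass 2: [5, 12, 26, 38, 41, 55, 85] (1 swaps)
Pass 3: [5, 12, 26, 38, 41, 55, 85] (0 swaps)

After 3 passes: [5, 12, 26, 38, 41, 55, 85]


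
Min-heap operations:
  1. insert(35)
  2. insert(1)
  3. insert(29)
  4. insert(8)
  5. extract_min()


insert(35) -> [35]
insert(1) -> [1, 35]
insert(29) -> [1, 35, 29]
insert(8) -> [1, 8, 29, 35]
extract_min()->1, [8, 35, 29]

Final heap: [8, 35, 29]


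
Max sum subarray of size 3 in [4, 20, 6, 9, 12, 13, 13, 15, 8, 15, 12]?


[0:3]: 30
[1:4]: 35
[2:5]: 27
[3:6]: 34
[4:7]: 38
[5:8]: 41
[6:9]: 36
[7:10]: 38
[8:11]: 35

Max: 41 at [5:8]


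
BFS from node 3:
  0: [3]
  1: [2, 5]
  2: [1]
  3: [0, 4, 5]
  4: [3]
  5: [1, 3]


Visit 3, enqueue [0, 4, 5]
Visit 0, enqueue []
Visit 4, enqueue []
Visit 5, enqueue [1]
Visit 1, enqueue [2]
Visit 2, enqueue []

BFS order: [3, 0, 4, 5, 1, 2]


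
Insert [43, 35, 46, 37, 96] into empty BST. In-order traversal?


Insert 43: root
Insert 35: L from 43
Insert 46: R from 43
Insert 37: L from 43 -> R from 35
Insert 96: R from 43 -> R from 46

In-order: [35, 37, 43, 46, 96]


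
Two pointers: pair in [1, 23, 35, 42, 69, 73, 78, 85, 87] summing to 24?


lo=0(1)+hi=8(87)=88
lo=0(1)+hi=7(85)=86
lo=0(1)+hi=6(78)=79
lo=0(1)+hi=5(73)=74
lo=0(1)+hi=4(69)=70
lo=0(1)+hi=3(42)=43
lo=0(1)+hi=2(35)=36
lo=0(1)+hi=1(23)=24

Yes: 1+23=24


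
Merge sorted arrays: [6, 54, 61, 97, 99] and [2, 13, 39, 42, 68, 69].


Take 2 from B
Take 6 from A
Take 13 from B
Take 39 from B
Take 42 from B
Take 54 from A
Take 61 from A
Take 68 from B
Take 69 from B

Merged: [2, 6, 13, 39, 42, 54, 61, 68, 69, 97, 99]


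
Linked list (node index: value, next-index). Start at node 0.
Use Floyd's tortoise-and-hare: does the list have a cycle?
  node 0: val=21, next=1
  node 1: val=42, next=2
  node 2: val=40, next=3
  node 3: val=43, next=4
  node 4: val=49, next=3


Floyd's tortoise (slow, +1) and hare (fast, +2):
  init: slow=0, fast=0
  step 1: slow=1, fast=2
  step 2: slow=2, fast=4
  step 3: slow=3, fast=4
  step 4: slow=4, fast=4
  slow == fast at node 4: cycle detected

Cycle: yes


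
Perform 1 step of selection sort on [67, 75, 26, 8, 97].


Initial: [67, 75, 26, 8, 97]
Step 1: min=8 at 3
  Swap: [8, 75, 26, 67, 97]

After 1 step: [8, 75, 26, 67, 97]


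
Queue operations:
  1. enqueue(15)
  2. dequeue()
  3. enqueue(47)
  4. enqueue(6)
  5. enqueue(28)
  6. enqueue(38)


enqueue(15) -> [15]
dequeue()->15, []
enqueue(47) -> [47]
enqueue(6) -> [47, 6]
enqueue(28) -> [47, 6, 28]
enqueue(38) -> [47, 6, 28, 38]

Final queue: [47, 6, 28, 38]


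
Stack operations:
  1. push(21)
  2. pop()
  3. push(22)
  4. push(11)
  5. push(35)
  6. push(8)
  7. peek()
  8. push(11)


push(21) -> [21]
pop()->21, []
push(22) -> [22]
push(11) -> [22, 11]
push(35) -> [22, 11, 35]
push(8) -> [22, 11, 35, 8]
peek()->8
push(11) -> [22, 11, 35, 8, 11]

Final stack: [22, 11, 35, 8, 11]


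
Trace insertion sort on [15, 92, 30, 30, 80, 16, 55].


Initial: [15, 92, 30, 30, 80, 16, 55]
Insert 92: [15, 92, 30, 30, 80, 16, 55]
Insert 30: [15, 30, 92, 30, 80, 16, 55]
Insert 30: [15, 30, 30, 92, 80, 16, 55]
Insert 80: [15, 30, 30, 80, 92, 16, 55]
Insert 16: [15, 16, 30, 30, 80, 92, 55]
Insert 55: [15, 16, 30, 30, 55, 80, 92]

Sorted: [15, 16, 30, 30, 55, 80, 92]


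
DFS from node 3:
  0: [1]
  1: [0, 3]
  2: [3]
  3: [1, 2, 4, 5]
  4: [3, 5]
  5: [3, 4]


Visit 3, push [5, 4, 2, 1]
Visit 1, push [0]
Visit 0, push []
Visit 2, push []
Visit 4, push [5]
Visit 5, push []

DFS order: [3, 1, 0, 2, 4, 5]


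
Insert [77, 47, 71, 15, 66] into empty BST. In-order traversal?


Insert 77: root
Insert 47: L from 77
Insert 71: L from 77 -> R from 47
Insert 15: L from 77 -> L from 47
Insert 66: L from 77 -> R from 47 -> L from 71

In-order: [15, 47, 66, 71, 77]


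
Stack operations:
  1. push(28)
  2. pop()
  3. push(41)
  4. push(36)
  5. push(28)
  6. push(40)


push(28) -> [28]
pop()->28, []
push(41) -> [41]
push(36) -> [41, 36]
push(28) -> [41, 36, 28]
push(40) -> [41, 36, 28, 40]

Final stack: [41, 36, 28, 40]


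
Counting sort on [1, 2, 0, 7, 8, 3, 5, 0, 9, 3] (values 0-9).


Input: [1, 2, 0, 7, 8, 3, 5, 0, 9, 3]
Counts: [2, 1, 1, 2, 0, 1, 0, 1, 1, 1]

Sorted: [0, 0, 1, 2, 3, 3, 5, 7, 8, 9]


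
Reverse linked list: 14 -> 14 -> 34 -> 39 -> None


Step 1: curr=14, set curr.next=prev(None) | reversed so far: 14
Step 2: curr=14, set curr.next=prev(14) | reversed so far: 14 -> 14
Step 3: curr=34, set curr.next=prev(14) | reversed so far: 34 -> 14 -> 14
Step 4: curr=39, set curr.next=prev(34) | reversed so far: 39 -> 34 -> 14 -> 14

39 -> 34 -> 14 -> 14 -> None


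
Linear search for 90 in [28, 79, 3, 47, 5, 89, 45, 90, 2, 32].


i=0: 28!=90
i=1: 79!=90
i=2: 3!=90
i=3: 47!=90
i=4: 5!=90
i=5: 89!=90
i=6: 45!=90
i=7: 90==90 found!

Found at 7, 8 comps


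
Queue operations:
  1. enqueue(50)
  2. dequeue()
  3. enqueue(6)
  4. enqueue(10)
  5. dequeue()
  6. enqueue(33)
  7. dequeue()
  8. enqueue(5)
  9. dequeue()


enqueue(50) -> [50]
dequeue()->50, []
enqueue(6) -> [6]
enqueue(10) -> [6, 10]
dequeue()->6, [10]
enqueue(33) -> [10, 33]
dequeue()->10, [33]
enqueue(5) -> [33, 5]
dequeue()->33, [5]

Final queue: [5]


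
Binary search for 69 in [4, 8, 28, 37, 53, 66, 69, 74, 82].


Step 1: lo=0, hi=8, mid=4, val=53
Step 2: lo=5, hi=8, mid=6, val=69

Found at index 6


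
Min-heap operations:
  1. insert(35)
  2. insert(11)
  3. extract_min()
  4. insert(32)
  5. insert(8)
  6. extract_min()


insert(35) -> [35]
insert(11) -> [11, 35]
extract_min()->11, [35]
insert(32) -> [32, 35]
insert(8) -> [8, 35, 32]
extract_min()->8, [32, 35]

Final heap: [32, 35]


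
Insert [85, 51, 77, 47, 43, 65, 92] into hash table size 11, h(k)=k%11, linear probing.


Insert 85: h=8 -> slot 8
Insert 51: h=7 -> slot 7
Insert 77: h=0 -> slot 0
Insert 47: h=3 -> slot 3
Insert 43: h=10 -> slot 10
Insert 65: h=10, 2 probes -> slot 1
Insert 92: h=4 -> slot 4

Table: [77, 65, None, 47, 92, None, None, 51, 85, None, 43]


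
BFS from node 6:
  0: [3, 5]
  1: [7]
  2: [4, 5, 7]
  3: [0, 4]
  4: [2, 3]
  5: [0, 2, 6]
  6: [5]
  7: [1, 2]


Visit 6, enqueue [5]
Visit 5, enqueue [0, 2]
Visit 0, enqueue [3]
Visit 2, enqueue [4, 7]
Visit 3, enqueue []
Visit 4, enqueue []
Visit 7, enqueue [1]
Visit 1, enqueue []

BFS order: [6, 5, 0, 2, 3, 4, 7, 1]


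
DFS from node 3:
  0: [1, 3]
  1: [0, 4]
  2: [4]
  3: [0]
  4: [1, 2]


Visit 3, push [0]
Visit 0, push [1]
Visit 1, push [4]
Visit 4, push [2]
Visit 2, push []

DFS order: [3, 0, 1, 4, 2]


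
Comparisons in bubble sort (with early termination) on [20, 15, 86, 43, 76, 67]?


Algorithm: bubble sort (with early termination)
Input: [20, 15, 86, 43, 76, 67]
Sorted: [15, 20, 43, 67, 76, 86]

12


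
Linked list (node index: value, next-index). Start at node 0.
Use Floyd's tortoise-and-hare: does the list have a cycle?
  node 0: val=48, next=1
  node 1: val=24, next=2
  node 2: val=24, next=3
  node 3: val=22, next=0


Floyd's tortoise (slow, +1) and hare (fast, +2):
  init: slow=0, fast=0
  step 1: slow=1, fast=2
  step 2: slow=2, fast=0
  step 3: slow=3, fast=2
  step 4: slow=0, fast=0
  slow == fast at node 0: cycle detected

Cycle: yes


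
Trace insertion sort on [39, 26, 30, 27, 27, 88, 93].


Initial: [39, 26, 30, 27, 27, 88, 93]
Insert 26: [26, 39, 30, 27, 27, 88, 93]
Insert 30: [26, 30, 39, 27, 27, 88, 93]
Insert 27: [26, 27, 30, 39, 27, 88, 93]
Insert 27: [26, 27, 27, 30, 39, 88, 93]
Insert 88: [26, 27, 27, 30, 39, 88, 93]
Insert 93: [26, 27, 27, 30, 39, 88, 93]

Sorted: [26, 27, 27, 30, 39, 88, 93]


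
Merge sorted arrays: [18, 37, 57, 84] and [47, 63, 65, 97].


Take 18 from A
Take 37 from A
Take 47 from B
Take 57 from A
Take 63 from B
Take 65 from B
Take 84 from A

Merged: [18, 37, 47, 57, 63, 65, 84, 97]


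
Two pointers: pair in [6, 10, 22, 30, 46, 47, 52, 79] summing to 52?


lo=0(6)+hi=7(79)=85
lo=0(6)+hi=6(52)=58
lo=0(6)+hi=5(47)=53
lo=0(6)+hi=4(46)=52

Yes: 6+46=52


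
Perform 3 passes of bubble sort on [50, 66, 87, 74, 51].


Initial: [50, 66, 87, 74, 51]
Pass 1: [50, 66, 74, 51, 87] (2 swaps)
Pass 2: [50, 66, 51, 74, 87] (1 swaps)
Pass 3: [50, 51, 66, 74, 87] (1 swaps)

After 3 passes: [50, 51, 66, 74, 87]


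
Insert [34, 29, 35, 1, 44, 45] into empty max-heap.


Insert 34: [34]
Insert 29: [34, 29]
Insert 35: [35, 29, 34]
Insert 1: [35, 29, 34, 1]
Insert 44: [44, 35, 34, 1, 29]
Insert 45: [45, 35, 44, 1, 29, 34]

Final heap: [45, 35, 44, 1, 29, 34]


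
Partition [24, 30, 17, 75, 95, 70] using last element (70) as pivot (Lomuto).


Pivot: 70
  24 <= 70: advance i (no swap)
  30 <= 70: advance i (no swap)
  17 <= 70: advance i (no swap)
Place pivot at 3: [24, 30, 17, 70, 95, 75]

Partitioned: [24, 30, 17, 70, 95, 75]


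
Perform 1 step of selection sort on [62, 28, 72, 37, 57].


Initial: [62, 28, 72, 37, 57]
Step 1: min=28 at 1
  Swap: [28, 62, 72, 37, 57]

After 1 step: [28, 62, 72, 37, 57]


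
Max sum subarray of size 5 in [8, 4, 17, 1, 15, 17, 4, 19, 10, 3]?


[0:5]: 45
[1:6]: 54
[2:7]: 54
[3:8]: 56
[4:9]: 65
[5:10]: 53

Max: 65 at [4:9]


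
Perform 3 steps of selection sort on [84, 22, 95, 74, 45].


Initial: [84, 22, 95, 74, 45]
Step 1: min=22 at 1
  Swap: [22, 84, 95, 74, 45]
Step 2: min=45 at 4
  Swap: [22, 45, 95, 74, 84]
Step 3: min=74 at 3
  Swap: [22, 45, 74, 95, 84]

After 3 steps: [22, 45, 74, 95, 84]


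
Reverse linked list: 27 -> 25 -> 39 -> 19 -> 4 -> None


Step 1: curr=27, set curr.next=prev(None) | reversed so far: 27
Step 2: curr=25, set curr.next=prev(27) | reversed so far: 25 -> 27
Step 3: curr=39, set curr.next=prev(25) | reversed so far: 39 -> 25 -> 27
Step 4: curr=19, set curr.next=prev(39) | reversed so far: 19 -> 39 -> 25 -> 27
Step 5: curr=4, set curr.next=prev(19) | reversed so far: 4 -> 19 -> 39 -> 25 -> 27

4 -> 19 -> 39 -> 25 -> 27 -> None


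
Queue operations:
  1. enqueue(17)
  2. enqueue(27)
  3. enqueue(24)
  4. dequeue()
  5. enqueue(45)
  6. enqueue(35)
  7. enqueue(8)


enqueue(17) -> [17]
enqueue(27) -> [17, 27]
enqueue(24) -> [17, 27, 24]
dequeue()->17, [27, 24]
enqueue(45) -> [27, 24, 45]
enqueue(35) -> [27, 24, 45, 35]
enqueue(8) -> [27, 24, 45, 35, 8]

Final queue: [27, 24, 45, 35, 8]


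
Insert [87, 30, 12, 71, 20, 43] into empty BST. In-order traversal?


Insert 87: root
Insert 30: L from 87
Insert 12: L from 87 -> L from 30
Insert 71: L from 87 -> R from 30
Insert 20: L from 87 -> L from 30 -> R from 12
Insert 43: L from 87 -> R from 30 -> L from 71

In-order: [12, 20, 30, 43, 71, 87]


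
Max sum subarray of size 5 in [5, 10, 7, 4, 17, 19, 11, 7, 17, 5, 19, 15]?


[0:5]: 43
[1:6]: 57
[2:7]: 58
[3:8]: 58
[4:9]: 71
[5:10]: 59
[6:11]: 59
[7:12]: 63

Max: 71 at [4:9]


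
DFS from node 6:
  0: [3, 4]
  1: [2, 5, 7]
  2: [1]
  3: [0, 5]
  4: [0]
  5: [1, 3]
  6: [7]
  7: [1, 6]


Visit 6, push [7]
Visit 7, push [1]
Visit 1, push [5, 2]
Visit 2, push []
Visit 5, push [3]
Visit 3, push [0]
Visit 0, push [4]
Visit 4, push []

DFS order: [6, 7, 1, 2, 5, 3, 0, 4]


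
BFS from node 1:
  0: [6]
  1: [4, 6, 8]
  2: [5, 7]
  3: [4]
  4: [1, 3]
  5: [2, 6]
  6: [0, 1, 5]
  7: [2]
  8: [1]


Visit 1, enqueue [4, 6, 8]
Visit 4, enqueue [3]
Visit 6, enqueue [0, 5]
Visit 8, enqueue []
Visit 3, enqueue []
Visit 0, enqueue []
Visit 5, enqueue [2]
Visit 2, enqueue [7]
Visit 7, enqueue []

BFS order: [1, 4, 6, 8, 3, 0, 5, 2, 7]


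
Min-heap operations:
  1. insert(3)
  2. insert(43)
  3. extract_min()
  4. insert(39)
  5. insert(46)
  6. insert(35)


insert(3) -> [3]
insert(43) -> [3, 43]
extract_min()->3, [43]
insert(39) -> [39, 43]
insert(46) -> [39, 43, 46]
insert(35) -> [35, 39, 46, 43]

Final heap: [35, 39, 46, 43]


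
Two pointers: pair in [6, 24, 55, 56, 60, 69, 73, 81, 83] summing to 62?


lo=0(6)+hi=8(83)=89
lo=0(6)+hi=7(81)=87
lo=0(6)+hi=6(73)=79
lo=0(6)+hi=5(69)=75
lo=0(6)+hi=4(60)=66
lo=0(6)+hi=3(56)=62

Yes: 6+56=62


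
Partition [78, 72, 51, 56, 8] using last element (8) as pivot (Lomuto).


Pivot: 8
Place pivot at 0: [8, 72, 51, 56, 78]

Partitioned: [8, 72, 51, 56, 78]


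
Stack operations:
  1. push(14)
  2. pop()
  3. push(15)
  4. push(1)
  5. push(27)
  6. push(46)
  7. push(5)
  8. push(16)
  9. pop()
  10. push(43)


push(14) -> [14]
pop()->14, []
push(15) -> [15]
push(1) -> [15, 1]
push(27) -> [15, 1, 27]
push(46) -> [15, 1, 27, 46]
push(5) -> [15, 1, 27, 46, 5]
push(16) -> [15, 1, 27, 46, 5, 16]
pop()->16, [15, 1, 27, 46, 5]
push(43) -> [15, 1, 27, 46, 5, 43]

Final stack: [15, 1, 27, 46, 5, 43]


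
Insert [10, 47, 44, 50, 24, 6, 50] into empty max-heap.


Insert 10: [10]
Insert 47: [47, 10]
Insert 44: [47, 10, 44]
Insert 50: [50, 47, 44, 10]
Insert 24: [50, 47, 44, 10, 24]
Insert 6: [50, 47, 44, 10, 24, 6]
Insert 50: [50, 47, 50, 10, 24, 6, 44]

Final heap: [50, 47, 50, 10, 24, 6, 44]


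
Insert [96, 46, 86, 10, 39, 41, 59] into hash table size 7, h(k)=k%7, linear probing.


Insert 96: h=5 -> slot 5
Insert 46: h=4 -> slot 4
Insert 86: h=2 -> slot 2
Insert 10: h=3 -> slot 3
Insert 39: h=4, 2 probes -> slot 6
Insert 41: h=6, 1 probes -> slot 0
Insert 59: h=3, 5 probes -> slot 1

Table: [41, 59, 86, 10, 46, 96, 39]


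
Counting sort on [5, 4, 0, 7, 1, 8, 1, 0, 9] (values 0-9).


Input: [5, 4, 0, 7, 1, 8, 1, 0, 9]
Counts: [2, 2, 0, 0, 1, 1, 0, 1, 1, 1]

Sorted: [0, 0, 1, 1, 4, 5, 7, 8, 9]


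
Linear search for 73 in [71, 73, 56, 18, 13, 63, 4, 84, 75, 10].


i=0: 71!=73
i=1: 73==73 found!

Found at 1, 2 comps


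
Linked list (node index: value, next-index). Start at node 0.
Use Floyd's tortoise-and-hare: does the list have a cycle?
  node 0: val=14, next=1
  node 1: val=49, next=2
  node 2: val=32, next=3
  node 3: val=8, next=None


Floyd's tortoise (slow, +1) and hare (fast, +2):
  init: slow=0, fast=0
  step 1: slow=1, fast=2
  step 2: fast 2->3->None, no cycle

Cycle: no


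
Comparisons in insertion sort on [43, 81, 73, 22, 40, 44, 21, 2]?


Algorithm: insertion sort
Input: [43, 81, 73, 22, 40, 44, 21, 2]
Sorted: [2, 21, 22, 40, 43, 44, 73, 81]

26


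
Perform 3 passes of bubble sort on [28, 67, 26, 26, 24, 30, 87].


Initial: [28, 67, 26, 26, 24, 30, 87]
Pass 1: [28, 26, 26, 24, 30, 67, 87] (4 swaps)
Pass 2: [26, 26, 24, 28, 30, 67, 87] (3 swaps)
Pass 3: [26, 24, 26, 28, 30, 67, 87] (1 swaps)

After 3 passes: [26, 24, 26, 28, 30, 67, 87]


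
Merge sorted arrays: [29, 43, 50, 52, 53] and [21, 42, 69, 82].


Take 21 from B
Take 29 from A
Take 42 from B
Take 43 from A
Take 50 from A
Take 52 from A
Take 53 from A

Merged: [21, 29, 42, 43, 50, 52, 53, 69, 82]


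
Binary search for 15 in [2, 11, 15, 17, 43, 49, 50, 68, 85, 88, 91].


Step 1: lo=0, hi=10, mid=5, val=49
Step 2: lo=0, hi=4, mid=2, val=15

Found at index 2


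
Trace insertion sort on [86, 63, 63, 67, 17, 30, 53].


Initial: [86, 63, 63, 67, 17, 30, 53]
Insert 63: [63, 86, 63, 67, 17, 30, 53]
Insert 63: [63, 63, 86, 67, 17, 30, 53]
Insert 67: [63, 63, 67, 86, 17, 30, 53]
Insert 17: [17, 63, 63, 67, 86, 30, 53]
Insert 30: [17, 30, 63, 63, 67, 86, 53]
Insert 53: [17, 30, 53, 63, 63, 67, 86]

Sorted: [17, 30, 53, 63, 63, 67, 86]


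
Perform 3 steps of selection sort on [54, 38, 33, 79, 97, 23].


Initial: [54, 38, 33, 79, 97, 23]
Step 1: min=23 at 5
  Swap: [23, 38, 33, 79, 97, 54]
Step 2: min=33 at 2
  Swap: [23, 33, 38, 79, 97, 54]
Step 3: min=38 at 2
  Swap: [23, 33, 38, 79, 97, 54]

After 3 steps: [23, 33, 38, 79, 97, 54]


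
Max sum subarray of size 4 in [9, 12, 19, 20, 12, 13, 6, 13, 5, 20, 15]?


[0:4]: 60
[1:5]: 63
[2:6]: 64
[3:7]: 51
[4:8]: 44
[5:9]: 37
[6:10]: 44
[7:11]: 53

Max: 64 at [2:6]


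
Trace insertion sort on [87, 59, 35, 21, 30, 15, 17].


Initial: [87, 59, 35, 21, 30, 15, 17]
Insert 59: [59, 87, 35, 21, 30, 15, 17]
Insert 35: [35, 59, 87, 21, 30, 15, 17]
Insert 21: [21, 35, 59, 87, 30, 15, 17]
Insert 30: [21, 30, 35, 59, 87, 15, 17]
Insert 15: [15, 21, 30, 35, 59, 87, 17]
Insert 17: [15, 17, 21, 30, 35, 59, 87]

Sorted: [15, 17, 21, 30, 35, 59, 87]


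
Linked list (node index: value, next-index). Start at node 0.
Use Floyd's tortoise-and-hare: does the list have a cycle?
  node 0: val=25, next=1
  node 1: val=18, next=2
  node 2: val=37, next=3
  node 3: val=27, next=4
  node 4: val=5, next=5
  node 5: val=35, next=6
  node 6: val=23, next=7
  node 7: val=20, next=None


Floyd's tortoise (slow, +1) and hare (fast, +2):
  init: slow=0, fast=0
  step 1: slow=1, fast=2
  step 2: slow=2, fast=4
  step 3: slow=3, fast=6
  step 4: fast 6->7->None, no cycle

Cycle: no


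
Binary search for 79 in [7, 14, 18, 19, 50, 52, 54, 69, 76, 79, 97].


Step 1: lo=0, hi=10, mid=5, val=52
Step 2: lo=6, hi=10, mid=8, val=76
Step 3: lo=9, hi=10, mid=9, val=79

Found at index 9


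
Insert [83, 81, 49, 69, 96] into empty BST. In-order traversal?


Insert 83: root
Insert 81: L from 83
Insert 49: L from 83 -> L from 81
Insert 69: L from 83 -> L from 81 -> R from 49
Insert 96: R from 83

In-order: [49, 69, 81, 83, 96]


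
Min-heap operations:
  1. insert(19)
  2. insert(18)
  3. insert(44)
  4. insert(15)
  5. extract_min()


insert(19) -> [19]
insert(18) -> [18, 19]
insert(44) -> [18, 19, 44]
insert(15) -> [15, 18, 44, 19]
extract_min()->15, [18, 19, 44]

Final heap: [18, 19, 44]


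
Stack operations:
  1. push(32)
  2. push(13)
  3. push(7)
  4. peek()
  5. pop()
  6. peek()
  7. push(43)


push(32) -> [32]
push(13) -> [32, 13]
push(7) -> [32, 13, 7]
peek()->7
pop()->7, [32, 13]
peek()->13
push(43) -> [32, 13, 43]

Final stack: [32, 13, 43]


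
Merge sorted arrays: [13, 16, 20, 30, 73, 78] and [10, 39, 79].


Take 10 from B
Take 13 from A
Take 16 from A
Take 20 from A
Take 30 from A
Take 39 from B
Take 73 from A
Take 78 from A

Merged: [10, 13, 16, 20, 30, 39, 73, 78, 79]


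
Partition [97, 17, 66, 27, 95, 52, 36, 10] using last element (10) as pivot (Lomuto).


Pivot: 10
Place pivot at 0: [10, 17, 66, 27, 95, 52, 36, 97]

Partitioned: [10, 17, 66, 27, 95, 52, 36, 97]


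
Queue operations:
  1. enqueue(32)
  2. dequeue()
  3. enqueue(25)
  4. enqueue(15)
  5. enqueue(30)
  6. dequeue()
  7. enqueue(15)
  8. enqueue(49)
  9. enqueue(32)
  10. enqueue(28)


enqueue(32) -> [32]
dequeue()->32, []
enqueue(25) -> [25]
enqueue(15) -> [25, 15]
enqueue(30) -> [25, 15, 30]
dequeue()->25, [15, 30]
enqueue(15) -> [15, 30, 15]
enqueue(49) -> [15, 30, 15, 49]
enqueue(32) -> [15, 30, 15, 49, 32]
enqueue(28) -> [15, 30, 15, 49, 32, 28]

Final queue: [15, 30, 15, 49, 32, 28]


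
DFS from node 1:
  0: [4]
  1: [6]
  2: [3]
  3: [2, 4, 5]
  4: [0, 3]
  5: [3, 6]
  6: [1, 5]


Visit 1, push [6]
Visit 6, push [5]
Visit 5, push [3]
Visit 3, push [4, 2]
Visit 2, push []
Visit 4, push [0]
Visit 0, push []

DFS order: [1, 6, 5, 3, 2, 4, 0]


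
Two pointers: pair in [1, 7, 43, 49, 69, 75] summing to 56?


lo=0(1)+hi=5(75)=76
lo=0(1)+hi=4(69)=70
lo=0(1)+hi=3(49)=50
lo=1(7)+hi=3(49)=56

Yes: 7+49=56


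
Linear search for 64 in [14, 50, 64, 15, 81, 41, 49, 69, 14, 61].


i=0: 14!=64
i=1: 50!=64
i=2: 64==64 found!

Found at 2, 3 comps


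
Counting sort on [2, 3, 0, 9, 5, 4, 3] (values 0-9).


Input: [2, 3, 0, 9, 5, 4, 3]
Counts: [1, 0, 1, 2, 1, 1, 0, 0, 0, 1]

Sorted: [0, 2, 3, 3, 4, 5, 9]


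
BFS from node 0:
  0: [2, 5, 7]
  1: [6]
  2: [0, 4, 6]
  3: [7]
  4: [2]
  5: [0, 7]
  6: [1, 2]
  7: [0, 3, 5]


Visit 0, enqueue [2, 5, 7]
Visit 2, enqueue [4, 6]
Visit 5, enqueue []
Visit 7, enqueue [3]
Visit 4, enqueue []
Visit 6, enqueue [1]
Visit 3, enqueue []
Visit 1, enqueue []

BFS order: [0, 2, 5, 7, 4, 6, 3, 1]


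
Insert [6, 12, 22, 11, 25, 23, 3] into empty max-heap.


Insert 6: [6]
Insert 12: [12, 6]
Insert 22: [22, 6, 12]
Insert 11: [22, 11, 12, 6]
Insert 25: [25, 22, 12, 6, 11]
Insert 23: [25, 22, 23, 6, 11, 12]
Insert 3: [25, 22, 23, 6, 11, 12, 3]

Final heap: [25, 22, 23, 6, 11, 12, 3]


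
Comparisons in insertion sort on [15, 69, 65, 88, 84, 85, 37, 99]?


Algorithm: insertion sort
Input: [15, 69, 65, 88, 84, 85, 37, 99]
Sorted: [15, 37, 65, 69, 84, 85, 88, 99]

15


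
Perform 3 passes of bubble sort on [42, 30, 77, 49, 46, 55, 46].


Initial: [42, 30, 77, 49, 46, 55, 46]
Pass 1: [30, 42, 49, 46, 55, 46, 77] (5 swaps)
Pass 2: [30, 42, 46, 49, 46, 55, 77] (2 swaps)
Pass 3: [30, 42, 46, 46, 49, 55, 77] (1 swaps)

After 3 passes: [30, 42, 46, 46, 49, 55, 77]


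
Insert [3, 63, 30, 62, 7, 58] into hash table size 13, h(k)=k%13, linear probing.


Insert 3: h=3 -> slot 3
Insert 63: h=11 -> slot 11
Insert 30: h=4 -> slot 4
Insert 62: h=10 -> slot 10
Insert 7: h=7 -> slot 7
Insert 58: h=6 -> slot 6

Table: [None, None, None, 3, 30, None, 58, 7, None, None, 62, 63, None]


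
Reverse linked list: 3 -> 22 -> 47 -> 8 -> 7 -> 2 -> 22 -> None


Step 1: curr=3, set curr.next=prev(None) | reversed so far: 3
Step 2: curr=22, set curr.next=prev(3) | reversed so far: 22 -> 3
Step 3: curr=47, set curr.next=prev(22) | reversed so far: 47 -> 22 -> 3
Step 4: curr=8, set curr.next=prev(47) | reversed so far: 8 -> 47 -> 22 -> 3
Step 5: curr=7, set curr.next=prev(8) | reversed so far: 7 -> 8 -> 47 -> 22 -> 3
Step 6: curr=2, set curr.next=prev(7) | reversed so far: 2 -> 7 -> 8 -> 47 -> 22 -> 3
Step 7: curr=22, set curr.next=prev(2) | reversed so far: 22 -> 2 -> 7 -> 8 -> 47 -> 22 -> 3

22 -> 2 -> 7 -> 8 -> 47 -> 22 -> 3 -> None


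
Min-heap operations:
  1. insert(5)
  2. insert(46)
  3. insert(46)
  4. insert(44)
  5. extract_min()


insert(5) -> [5]
insert(46) -> [5, 46]
insert(46) -> [5, 46, 46]
insert(44) -> [5, 44, 46, 46]
extract_min()->5, [44, 46, 46]

Final heap: [44, 46, 46]


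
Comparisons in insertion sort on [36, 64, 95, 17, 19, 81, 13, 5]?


Algorithm: insertion sort
Input: [36, 64, 95, 17, 19, 81, 13, 5]
Sorted: [5, 13, 17, 19, 36, 64, 81, 95]

24


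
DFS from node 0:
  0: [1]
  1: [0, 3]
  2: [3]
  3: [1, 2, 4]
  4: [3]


Visit 0, push [1]
Visit 1, push [3]
Visit 3, push [4, 2]
Visit 2, push []
Visit 4, push []

DFS order: [0, 1, 3, 2, 4]


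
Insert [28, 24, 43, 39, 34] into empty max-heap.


Insert 28: [28]
Insert 24: [28, 24]
Insert 43: [43, 24, 28]
Insert 39: [43, 39, 28, 24]
Insert 34: [43, 39, 28, 24, 34]

Final heap: [43, 39, 28, 24, 34]


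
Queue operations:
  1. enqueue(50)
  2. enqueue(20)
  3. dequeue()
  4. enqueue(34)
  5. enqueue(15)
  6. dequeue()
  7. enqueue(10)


enqueue(50) -> [50]
enqueue(20) -> [50, 20]
dequeue()->50, [20]
enqueue(34) -> [20, 34]
enqueue(15) -> [20, 34, 15]
dequeue()->20, [34, 15]
enqueue(10) -> [34, 15, 10]

Final queue: [34, 15, 10]


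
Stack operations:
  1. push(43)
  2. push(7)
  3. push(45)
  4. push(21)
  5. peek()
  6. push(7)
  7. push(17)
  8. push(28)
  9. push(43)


push(43) -> [43]
push(7) -> [43, 7]
push(45) -> [43, 7, 45]
push(21) -> [43, 7, 45, 21]
peek()->21
push(7) -> [43, 7, 45, 21, 7]
push(17) -> [43, 7, 45, 21, 7, 17]
push(28) -> [43, 7, 45, 21, 7, 17, 28]
push(43) -> [43, 7, 45, 21, 7, 17, 28, 43]

Final stack: [43, 7, 45, 21, 7, 17, 28, 43]


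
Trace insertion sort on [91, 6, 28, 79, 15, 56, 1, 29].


Initial: [91, 6, 28, 79, 15, 56, 1, 29]
Insert 6: [6, 91, 28, 79, 15, 56, 1, 29]
Insert 28: [6, 28, 91, 79, 15, 56, 1, 29]
Insert 79: [6, 28, 79, 91, 15, 56, 1, 29]
Insert 15: [6, 15, 28, 79, 91, 56, 1, 29]
Insert 56: [6, 15, 28, 56, 79, 91, 1, 29]
Insert 1: [1, 6, 15, 28, 56, 79, 91, 29]
Insert 29: [1, 6, 15, 28, 29, 56, 79, 91]

Sorted: [1, 6, 15, 28, 29, 56, 79, 91]


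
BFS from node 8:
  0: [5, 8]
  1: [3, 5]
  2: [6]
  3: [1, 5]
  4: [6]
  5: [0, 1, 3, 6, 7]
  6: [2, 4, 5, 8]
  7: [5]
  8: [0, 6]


Visit 8, enqueue [0, 6]
Visit 0, enqueue [5]
Visit 6, enqueue [2, 4]
Visit 5, enqueue [1, 3, 7]
Visit 2, enqueue []
Visit 4, enqueue []
Visit 1, enqueue []
Visit 3, enqueue []
Visit 7, enqueue []

BFS order: [8, 0, 6, 5, 2, 4, 1, 3, 7]


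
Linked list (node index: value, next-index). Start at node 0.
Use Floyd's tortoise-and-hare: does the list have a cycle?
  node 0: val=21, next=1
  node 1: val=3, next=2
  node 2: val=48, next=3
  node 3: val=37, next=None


Floyd's tortoise (slow, +1) and hare (fast, +2):
  init: slow=0, fast=0
  step 1: slow=1, fast=2
  step 2: fast 2->3->None, no cycle

Cycle: no


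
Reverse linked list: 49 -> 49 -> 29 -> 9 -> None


Step 1: curr=49, set curr.next=prev(None) | reversed so far: 49
Step 2: curr=49, set curr.next=prev(49) | reversed so far: 49 -> 49
Step 3: curr=29, set curr.next=prev(49) | reversed so far: 29 -> 49 -> 49
Step 4: curr=9, set curr.next=prev(29) | reversed so far: 9 -> 29 -> 49 -> 49

9 -> 29 -> 49 -> 49 -> None


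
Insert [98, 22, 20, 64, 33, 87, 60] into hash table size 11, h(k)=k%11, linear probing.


Insert 98: h=10 -> slot 10
Insert 22: h=0 -> slot 0
Insert 20: h=9 -> slot 9
Insert 64: h=9, 3 probes -> slot 1
Insert 33: h=0, 2 probes -> slot 2
Insert 87: h=10, 4 probes -> slot 3
Insert 60: h=5 -> slot 5

Table: [22, 64, 33, 87, None, 60, None, None, None, 20, 98]


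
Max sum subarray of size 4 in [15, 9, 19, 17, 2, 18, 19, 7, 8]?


[0:4]: 60
[1:5]: 47
[2:6]: 56
[3:7]: 56
[4:8]: 46
[5:9]: 52

Max: 60 at [0:4]


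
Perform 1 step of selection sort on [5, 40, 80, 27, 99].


Initial: [5, 40, 80, 27, 99]
Step 1: min=5 at 0
  Swap: [5, 40, 80, 27, 99]

After 1 step: [5, 40, 80, 27, 99]


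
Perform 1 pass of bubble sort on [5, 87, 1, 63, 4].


Initial: [5, 87, 1, 63, 4]
Pass 1: [5, 1, 63, 4, 87] (3 swaps)

After 1 pass: [5, 1, 63, 4, 87]


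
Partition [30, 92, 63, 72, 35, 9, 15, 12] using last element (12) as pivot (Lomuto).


Pivot: 12
  9 <= 12: swap -> [9, 92, 63, 72, 35, 30, 15, 12]
Place pivot at 1: [9, 12, 63, 72, 35, 30, 15, 92]

Partitioned: [9, 12, 63, 72, 35, 30, 15, 92]


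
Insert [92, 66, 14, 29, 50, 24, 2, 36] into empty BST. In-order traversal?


Insert 92: root
Insert 66: L from 92
Insert 14: L from 92 -> L from 66
Insert 29: L from 92 -> L from 66 -> R from 14
Insert 50: L from 92 -> L from 66 -> R from 14 -> R from 29
Insert 24: L from 92 -> L from 66 -> R from 14 -> L from 29
Insert 2: L from 92 -> L from 66 -> L from 14
Insert 36: L from 92 -> L from 66 -> R from 14 -> R from 29 -> L from 50

In-order: [2, 14, 24, 29, 36, 50, 66, 92]


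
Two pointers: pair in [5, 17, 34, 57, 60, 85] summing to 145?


lo=0(5)+hi=5(85)=90
lo=1(17)+hi=5(85)=102
lo=2(34)+hi=5(85)=119
lo=3(57)+hi=5(85)=142
lo=4(60)+hi=5(85)=145

Yes: 60+85=145


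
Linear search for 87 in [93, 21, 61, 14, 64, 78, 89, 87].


i=0: 93!=87
i=1: 21!=87
i=2: 61!=87
i=3: 14!=87
i=4: 64!=87
i=5: 78!=87
i=6: 89!=87
i=7: 87==87 found!

Found at 7, 8 comps


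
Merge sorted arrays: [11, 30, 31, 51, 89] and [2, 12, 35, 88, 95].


Take 2 from B
Take 11 from A
Take 12 from B
Take 30 from A
Take 31 from A
Take 35 from B
Take 51 from A
Take 88 from B
Take 89 from A

Merged: [2, 11, 12, 30, 31, 35, 51, 88, 89, 95]


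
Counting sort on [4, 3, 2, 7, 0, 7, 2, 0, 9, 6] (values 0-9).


Input: [4, 3, 2, 7, 0, 7, 2, 0, 9, 6]
Counts: [2, 0, 2, 1, 1, 0, 1, 2, 0, 1]

Sorted: [0, 0, 2, 2, 3, 4, 6, 7, 7, 9]


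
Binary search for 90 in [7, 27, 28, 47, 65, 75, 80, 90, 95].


Step 1: lo=0, hi=8, mid=4, val=65
Step 2: lo=5, hi=8, mid=6, val=80
Step 3: lo=7, hi=8, mid=7, val=90

Found at index 7


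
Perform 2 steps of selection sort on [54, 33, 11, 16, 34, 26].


Initial: [54, 33, 11, 16, 34, 26]
Step 1: min=11 at 2
  Swap: [11, 33, 54, 16, 34, 26]
Step 2: min=16 at 3
  Swap: [11, 16, 54, 33, 34, 26]

After 2 steps: [11, 16, 54, 33, 34, 26]


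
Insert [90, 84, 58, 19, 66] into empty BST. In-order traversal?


Insert 90: root
Insert 84: L from 90
Insert 58: L from 90 -> L from 84
Insert 19: L from 90 -> L from 84 -> L from 58
Insert 66: L from 90 -> L from 84 -> R from 58

In-order: [19, 58, 66, 84, 90]


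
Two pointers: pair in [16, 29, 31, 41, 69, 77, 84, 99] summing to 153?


lo=0(16)+hi=7(99)=115
lo=1(29)+hi=7(99)=128
lo=2(31)+hi=7(99)=130
lo=3(41)+hi=7(99)=140
lo=4(69)+hi=7(99)=168
lo=4(69)+hi=6(84)=153

Yes: 69+84=153


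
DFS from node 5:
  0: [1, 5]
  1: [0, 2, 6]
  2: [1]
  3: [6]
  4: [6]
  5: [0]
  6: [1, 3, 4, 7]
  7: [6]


Visit 5, push [0]
Visit 0, push [1]
Visit 1, push [6, 2]
Visit 2, push []
Visit 6, push [7, 4, 3]
Visit 3, push []
Visit 4, push []
Visit 7, push []

DFS order: [5, 0, 1, 2, 6, 3, 4, 7]


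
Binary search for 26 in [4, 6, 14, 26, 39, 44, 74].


Step 1: lo=0, hi=6, mid=3, val=26

Found at index 3


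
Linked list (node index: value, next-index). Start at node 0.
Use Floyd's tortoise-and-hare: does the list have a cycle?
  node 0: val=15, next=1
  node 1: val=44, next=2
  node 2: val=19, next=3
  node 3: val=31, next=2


Floyd's tortoise (slow, +1) and hare (fast, +2):
  init: slow=0, fast=0
  step 1: slow=1, fast=2
  step 2: slow=2, fast=2
  slow == fast at node 2: cycle detected

Cycle: yes


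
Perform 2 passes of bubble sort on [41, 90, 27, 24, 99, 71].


Initial: [41, 90, 27, 24, 99, 71]
Pass 1: [41, 27, 24, 90, 71, 99] (3 swaps)
Pass 2: [27, 24, 41, 71, 90, 99] (3 swaps)

After 2 passes: [27, 24, 41, 71, 90, 99]


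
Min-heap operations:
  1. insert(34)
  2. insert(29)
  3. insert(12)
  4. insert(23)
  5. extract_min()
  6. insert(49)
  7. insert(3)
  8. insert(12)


insert(34) -> [34]
insert(29) -> [29, 34]
insert(12) -> [12, 34, 29]
insert(23) -> [12, 23, 29, 34]
extract_min()->12, [23, 34, 29]
insert(49) -> [23, 34, 29, 49]
insert(3) -> [3, 23, 29, 49, 34]
insert(12) -> [3, 23, 12, 49, 34, 29]

Final heap: [3, 23, 12, 49, 34, 29]


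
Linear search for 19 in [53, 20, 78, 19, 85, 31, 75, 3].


i=0: 53!=19
i=1: 20!=19
i=2: 78!=19
i=3: 19==19 found!

Found at 3, 4 comps


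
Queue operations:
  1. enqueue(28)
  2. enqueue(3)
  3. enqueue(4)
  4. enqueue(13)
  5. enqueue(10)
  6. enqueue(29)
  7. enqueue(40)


enqueue(28) -> [28]
enqueue(3) -> [28, 3]
enqueue(4) -> [28, 3, 4]
enqueue(13) -> [28, 3, 4, 13]
enqueue(10) -> [28, 3, 4, 13, 10]
enqueue(29) -> [28, 3, 4, 13, 10, 29]
enqueue(40) -> [28, 3, 4, 13, 10, 29, 40]

Final queue: [28, 3, 4, 13, 10, 29, 40]


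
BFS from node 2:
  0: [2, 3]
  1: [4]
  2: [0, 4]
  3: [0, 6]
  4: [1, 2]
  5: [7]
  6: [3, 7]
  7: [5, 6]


Visit 2, enqueue [0, 4]
Visit 0, enqueue [3]
Visit 4, enqueue [1]
Visit 3, enqueue [6]
Visit 1, enqueue []
Visit 6, enqueue [7]
Visit 7, enqueue [5]
Visit 5, enqueue []

BFS order: [2, 0, 4, 3, 1, 6, 7, 5]


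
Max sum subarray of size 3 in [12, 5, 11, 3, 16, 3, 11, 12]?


[0:3]: 28
[1:4]: 19
[2:5]: 30
[3:6]: 22
[4:7]: 30
[5:8]: 26

Max: 30 at [2:5]


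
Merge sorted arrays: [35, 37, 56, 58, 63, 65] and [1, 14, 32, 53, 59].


Take 1 from B
Take 14 from B
Take 32 from B
Take 35 from A
Take 37 from A
Take 53 from B
Take 56 from A
Take 58 from A
Take 59 from B

Merged: [1, 14, 32, 35, 37, 53, 56, 58, 59, 63, 65]


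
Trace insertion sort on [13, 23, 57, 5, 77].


Initial: [13, 23, 57, 5, 77]
Insert 23: [13, 23, 57, 5, 77]
Insert 57: [13, 23, 57, 5, 77]
Insert 5: [5, 13, 23, 57, 77]
Insert 77: [5, 13, 23, 57, 77]

Sorted: [5, 13, 23, 57, 77]


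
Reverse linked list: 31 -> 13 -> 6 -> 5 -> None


Step 1: curr=31, set curr.next=prev(None) | reversed so far: 31
Step 2: curr=13, set curr.next=prev(31) | reversed so far: 13 -> 31
Step 3: curr=6, set curr.next=prev(13) | reversed so far: 6 -> 13 -> 31
Step 4: curr=5, set curr.next=prev(6) | reversed so far: 5 -> 6 -> 13 -> 31

5 -> 6 -> 13 -> 31 -> None


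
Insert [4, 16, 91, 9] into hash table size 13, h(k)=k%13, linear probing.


Insert 4: h=4 -> slot 4
Insert 16: h=3 -> slot 3
Insert 91: h=0 -> slot 0
Insert 9: h=9 -> slot 9

Table: [91, None, None, 16, 4, None, None, None, None, 9, None, None, None]


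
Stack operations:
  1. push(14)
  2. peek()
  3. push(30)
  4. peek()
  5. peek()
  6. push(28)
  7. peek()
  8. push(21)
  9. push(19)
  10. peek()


push(14) -> [14]
peek()->14
push(30) -> [14, 30]
peek()->30
peek()->30
push(28) -> [14, 30, 28]
peek()->28
push(21) -> [14, 30, 28, 21]
push(19) -> [14, 30, 28, 21, 19]
peek()->19

Final stack: [14, 30, 28, 21, 19]


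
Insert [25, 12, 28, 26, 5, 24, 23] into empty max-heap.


Insert 25: [25]
Insert 12: [25, 12]
Insert 28: [28, 12, 25]
Insert 26: [28, 26, 25, 12]
Insert 5: [28, 26, 25, 12, 5]
Insert 24: [28, 26, 25, 12, 5, 24]
Insert 23: [28, 26, 25, 12, 5, 24, 23]

Final heap: [28, 26, 25, 12, 5, 24, 23]


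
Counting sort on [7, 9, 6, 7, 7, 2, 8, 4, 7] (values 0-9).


Input: [7, 9, 6, 7, 7, 2, 8, 4, 7]
Counts: [0, 0, 1, 0, 1, 0, 1, 4, 1, 1]

Sorted: [2, 4, 6, 7, 7, 7, 7, 8, 9]


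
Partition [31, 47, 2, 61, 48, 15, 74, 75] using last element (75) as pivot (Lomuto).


Pivot: 75
  31 <= 75: advance i (no swap)
  47 <= 75: advance i (no swap)
  2 <= 75: advance i (no swap)
  61 <= 75: advance i (no swap)
  48 <= 75: advance i (no swap)
  15 <= 75: advance i (no swap)
  74 <= 75: advance i (no swap)
Place pivot at 7: [31, 47, 2, 61, 48, 15, 74, 75]

Partitioned: [31, 47, 2, 61, 48, 15, 74, 75]


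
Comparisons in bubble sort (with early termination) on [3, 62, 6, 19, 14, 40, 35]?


Algorithm: bubble sort (with early termination)
Input: [3, 62, 6, 19, 14, 40, 35]
Sorted: [3, 6, 14, 19, 35, 40, 62]

15


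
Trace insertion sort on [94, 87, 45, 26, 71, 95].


Initial: [94, 87, 45, 26, 71, 95]
Insert 87: [87, 94, 45, 26, 71, 95]
Insert 45: [45, 87, 94, 26, 71, 95]
Insert 26: [26, 45, 87, 94, 71, 95]
Insert 71: [26, 45, 71, 87, 94, 95]
Insert 95: [26, 45, 71, 87, 94, 95]

Sorted: [26, 45, 71, 87, 94, 95]


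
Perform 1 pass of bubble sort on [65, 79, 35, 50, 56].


Initial: [65, 79, 35, 50, 56]
Pass 1: [65, 35, 50, 56, 79] (3 swaps)

After 1 pass: [65, 35, 50, 56, 79]


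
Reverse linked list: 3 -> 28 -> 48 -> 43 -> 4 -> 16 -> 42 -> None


Step 1: curr=3, set curr.next=prev(None) | reversed so far: 3
Step 2: curr=28, set curr.next=prev(3) | reversed so far: 28 -> 3
Step 3: curr=48, set curr.next=prev(28) | reversed so far: 48 -> 28 -> 3
Step 4: curr=43, set curr.next=prev(48) | reversed so far: 43 -> 48 -> 28 -> 3
Step 5: curr=4, set curr.next=prev(43) | reversed so far: 4 -> 43 -> 48 -> 28 -> 3
Step 6: curr=16, set curr.next=prev(4) | reversed so far: 16 -> 4 -> 43 -> 48 -> 28 -> 3
Step 7: curr=42, set curr.next=prev(16) | reversed so far: 42 -> 16 -> 4 -> 43 -> 48 -> 28 -> 3

42 -> 16 -> 4 -> 43 -> 48 -> 28 -> 3 -> None


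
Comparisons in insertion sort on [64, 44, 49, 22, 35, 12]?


Algorithm: insertion sort
Input: [64, 44, 49, 22, 35, 12]
Sorted: [12, 22, 35, 44, 49, 64]

15


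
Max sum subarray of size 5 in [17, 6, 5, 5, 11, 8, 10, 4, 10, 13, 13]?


[0:5]: 44
[1:6]: 35
[2:7]: 39
[3:8]: 38
[4:9]: 43
[5:10]: 45
[6:11]: 50

Max: 50 at [6:11]


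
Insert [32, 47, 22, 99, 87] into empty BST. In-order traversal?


Insert 32: root
Insert 47: R from 32
Insert 22: L from 32
Insert 99: R from 32 -> R from 47
Insert 87: R from 32 -> R from 47 -> L from 99

In-order: [22, 32, 47, 87, 99]


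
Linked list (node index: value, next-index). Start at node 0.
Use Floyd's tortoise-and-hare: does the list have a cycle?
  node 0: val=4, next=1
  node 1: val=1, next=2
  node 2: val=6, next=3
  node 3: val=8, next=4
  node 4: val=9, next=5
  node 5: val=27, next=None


Floyd's tortoise (slow, +1) and hare (fast, +2):
  init: slow=0, fast=0
  step 1: slow=1, fast=2
  step 2: slow=2, fast=4
  step 3: fast 4->5->None, no cycle

Cycle: no


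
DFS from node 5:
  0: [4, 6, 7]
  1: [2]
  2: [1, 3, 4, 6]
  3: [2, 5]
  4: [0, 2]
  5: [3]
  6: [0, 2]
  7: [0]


Visit 5, push [3]
Visit 3, push [2]
Visit 2, push [6, 4, 1]
Visit 1, push []
Visit 4, push [0]
Visit 0, push [7, 6]
Visit 6, push []
Visit 7, push []

DFS order: [5, 3, 2, 1, 4, 0, 6, 7]


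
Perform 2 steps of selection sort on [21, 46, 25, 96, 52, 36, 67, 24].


Initial: [21, 46, 25, 96, 52, 36, 67, 24]
Step 1: min=21 at 0
  Swap: [21, 46, 25, 96, 52, 36, 67, 24]
Step 2: min=24 at 7
  Swap: [21, 24, 25, 96, 52, 36, 67, 46]

After 2 steps: [21, 24, 25, 96, 52, 36, 67, 46]


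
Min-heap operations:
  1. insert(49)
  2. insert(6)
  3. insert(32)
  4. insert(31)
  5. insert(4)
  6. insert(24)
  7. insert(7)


insert(49) -> [49]
insert(6) -> [6, 49]
insert(32) -> [6, 49, 32]
insert(31) -> [6, 31, 32, 49]
insert(4) -> [4, 6, 32, 49, 31]
insert(24) -> [4, 6, 24, 49, 31, 32]
insert(7) -> [4, 6, 7, 49, 31, 32, 24]

Final heap: [4, 6, 7, 49, 31, 32, 24]


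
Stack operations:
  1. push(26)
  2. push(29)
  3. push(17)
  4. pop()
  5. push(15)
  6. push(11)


push(26) -> [26]
push(29) -> [26, 29]
push(17) -> [26, 29, 17]
pop()->17, [26, 29]
push(15) -> [26, 29, 15]
push(11) -> [26, 29, 15, 11]

Final stack: [26, 29, 15, 11]


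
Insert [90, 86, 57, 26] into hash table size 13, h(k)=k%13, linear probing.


Insert 90: h=12 -> slot 12
Insert 86: h=8 -> slot 8
Insert 57: h=5 -> slot 5
Insert 26: h=0 -> slot 0

Table: [26, None, None, None, None, 57, None, None, 86, None, None, None, 90]


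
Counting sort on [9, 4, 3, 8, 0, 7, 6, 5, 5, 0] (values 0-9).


Input: [9, 4, 3, 8, 0, 7, 6, 5, 5, 0]
Counts: [2, 0, 0, 1, 1, 2, 1, 1, 1, 1]

Sorted: [0, 0, 3, 4, 5, 5, 6, 7, 8, 9]


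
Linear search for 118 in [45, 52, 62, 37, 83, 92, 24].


i=0: 45!=118
i=1: 52!=118
i=2: 62!=118
i=3: 37!=118
i=4: 83!=118
i=5: 92!=118
i=6: 24!=118

Not found, 7 comps


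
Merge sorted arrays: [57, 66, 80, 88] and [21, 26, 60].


Take 21 from B
Take 26 from B
Take 57 from A
Take 60 from B

Merged: [21, 26, 57, 60, 66, 80, 88]


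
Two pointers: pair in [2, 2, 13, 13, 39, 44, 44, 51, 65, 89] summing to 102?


lo=0(2)+hi=9(89)=91
lo=1(2)+hi=9(89)=91
lo=2(13)+hi=9(89)=102

Yes: 13+89=102


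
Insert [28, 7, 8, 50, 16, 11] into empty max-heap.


Insert 28: [28]
Insert 7: [28, 7]
Insert 8: [28, 7, 8]
Insert 50: [50, 28, 8, 7]
Insert 16: [50, 28, 8, 7, 16]
Insert 11: [50, 28, 11, 7, 16, 8]

Final heap: [50, 28, 11, 7, 16, 8]


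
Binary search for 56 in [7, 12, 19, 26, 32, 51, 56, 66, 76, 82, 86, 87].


Step 1: lo=0, hi=11, mid=5, val=51
Step 2: lo=6, hi=11, mid=8, val=76
Step 3: lo=6, hi=7, mid=6, val=56

Found at index 6


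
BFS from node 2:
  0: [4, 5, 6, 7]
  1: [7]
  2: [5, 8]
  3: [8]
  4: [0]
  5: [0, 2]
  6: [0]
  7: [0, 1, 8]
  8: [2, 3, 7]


Visit 2, enqueue [5, 8]
Visit 5, enqueue [0]
Visit 8, enqueue [3, 7]
Visit 0, enqueue [4, 6]
Visit 3, enqueue []
Visit 7, enqueue [1]
Visit 4, enqueue []
Visit 6, enqueue []
Visit 1, enqueue []

BFS order: [2, 5, 8, 0, 3, 7, 4, 6, 1]


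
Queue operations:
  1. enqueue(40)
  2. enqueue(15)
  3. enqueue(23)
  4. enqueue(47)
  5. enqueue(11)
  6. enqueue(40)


enqueue(40) -> [40]
enqueue(15) -> [40, 15]
enqueue(23) -> [40, 15, 23]
enqueue(47) -> [40, 15, 23, 47]
enqueue(11) -> [40, 15, 23, 47, 11]
enqueue(40) -> [40, 15, 23, 47, 11, 40]

Final queue: [40, 15, 23, 47, 11, 40]


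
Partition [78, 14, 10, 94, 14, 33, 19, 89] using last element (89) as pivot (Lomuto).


Pivot: 89
  78 <= 89: advance i (no swap)
  14 <= 89: advance i (no swap)
  10 <= 89: advance i (no swap)
  14 <= 89: swap -> [78, 14, 10, 14, 94, 33, 19, 89]
  33 <= 89: swap -> [78, 14, 10, 14, 33, 94, 19, 89]
  19 <= 89: swap -> [78, 14, 10, 14, 33, 19, 94, 89]
Place pivot at 6: [78, 14, 10, 14, 33, 19, 89, 94]

Partitioned: [78, 14, 10, 14, 33, 19, 89, 94]
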